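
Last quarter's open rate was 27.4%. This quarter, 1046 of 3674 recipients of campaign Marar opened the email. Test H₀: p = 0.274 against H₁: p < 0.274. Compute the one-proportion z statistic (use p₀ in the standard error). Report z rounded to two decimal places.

p̂ = 1046/3674 = 0.2847.
Standard error under H₀: √(0.274×0.726/3674) = 0.0074.
z = (0.2847 − 0.274)/0.0074 = 0.0107/0.0074 = 1.45.
p-value = P(Z < 1.455) ≈ 0.9271.

z = 1.45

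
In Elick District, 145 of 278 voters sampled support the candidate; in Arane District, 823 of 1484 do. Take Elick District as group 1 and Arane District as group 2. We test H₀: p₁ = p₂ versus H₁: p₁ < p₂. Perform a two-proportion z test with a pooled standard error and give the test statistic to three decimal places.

p̂₁ = 145/278 ≈ 0.52158, p̂₂ = 823/1484 ≈ 0.55458.
Pooled p̂ = (145+823)/(278+1484) = 968/1762 = 0.54938.
SE = √(p̂(1−p̂)(1/n₁+1/n₂)) = √(0.54938·0.45062·0.00427098) = √(0.00105733) = 0.03252.
z = (0.52158 − 0.55458)/0.03252 = -0.03300/0.03252 = -1.015.
p-value = P(Z < -1.015) ≈ 0.1551.

z = -1.015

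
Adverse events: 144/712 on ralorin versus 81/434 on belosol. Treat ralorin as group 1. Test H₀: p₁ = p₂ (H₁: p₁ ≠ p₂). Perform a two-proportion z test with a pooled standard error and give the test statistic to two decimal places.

p̂₁ = 144/712 ≈ 0.20225, p̂₂ = 81/434 ≈ 0.18664.
Pooled p̂ = (144+81)/(712+434) = 225/1146 = 0.19634.
SE = √(0.157788 × 0.00370864) = 0.02419.
z = (0.20225 − 0.18664)/0.02419 = 0.01561/0.02419 = 0.65.

z = 0.65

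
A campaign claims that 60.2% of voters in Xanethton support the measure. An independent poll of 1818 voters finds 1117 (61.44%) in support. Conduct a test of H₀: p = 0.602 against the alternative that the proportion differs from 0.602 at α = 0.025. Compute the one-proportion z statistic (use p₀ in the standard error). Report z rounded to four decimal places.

p̂ = 1117/1818 ≈ 0.614411.
SE = √(p₀(1−p₀)/n) = √(0.2396/1818) = 0.011480.
z = (0.614411 − 0.602)/0.011480 = 0.012411/0.011480 = 1.0811.
Two-sided p-value ≈ 2·Φ(−1.081) = 0.2796; since p > α = 0.025, fail to reject H₀.

z = 1.0811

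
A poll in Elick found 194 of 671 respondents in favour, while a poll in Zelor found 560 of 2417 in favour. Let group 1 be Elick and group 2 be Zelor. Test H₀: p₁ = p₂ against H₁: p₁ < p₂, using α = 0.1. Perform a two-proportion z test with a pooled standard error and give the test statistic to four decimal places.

p̂₁ = 194/671 = 0.2891207, p̂₂ = 560/2417 = 0.2316922.
Pooled p̂ = (194+560)/(671+2417) = 754/3088 = 0.2441710.
SE = √(p̂(1−p̂)(1/n₁+1/n₂)) = √(0.2441710·0.7558290·0.00190405) = √(0.000351395) = 0.0187455.
z = (0.2891207 − 0.2316922)/0.0187455 = 0.0574285/0.0187455 = 3.0636.
p-value = P(Z < 3.064) ≈ 0.9989, so at α = 0.1 we fail to reject H₀.

z = 3.0636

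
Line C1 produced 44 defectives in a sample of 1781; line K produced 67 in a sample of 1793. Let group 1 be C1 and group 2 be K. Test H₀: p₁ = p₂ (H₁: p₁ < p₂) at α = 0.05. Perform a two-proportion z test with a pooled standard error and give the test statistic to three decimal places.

z = -2.182

p̂₁ = 44/1781 ≈ 0.024705, p̂₂ = 67/1793 ≈ 0.037368.
Pooled p̂ = (44+67)/(1781+1793) = 111/3574 = 0.031058.
SE = √(0.0300931 × 0.00111921) = 0.005803.
z = (0.024705 − 0.037368)/0.005803 = -0.012663/0.005803 = -2.182.
p-value = P(Z < -2.182) ≈ 0.0146, so at α = 0.05 we reject H₀.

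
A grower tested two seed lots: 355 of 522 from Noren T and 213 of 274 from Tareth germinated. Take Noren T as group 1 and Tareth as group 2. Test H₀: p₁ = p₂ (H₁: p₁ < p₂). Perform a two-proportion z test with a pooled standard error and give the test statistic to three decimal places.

z = -2.885

p̂₁ = 355/522 ≈ 0.680077, p̂₂ = 213/274 ≈ 0.777372.
Pooled p̂ = (355+213)/(522+274) = 568/796 = 0.713568.
SE = √(p̂(1−p̂)(1/n₁+1/n₂)) = √(0.713568·0.286432·0.00556534) = √(0.00113749) = 0.033727.
z = (0.680077 − 0.777372)/0.033727 = -0.097295/0.033727 = -2.885.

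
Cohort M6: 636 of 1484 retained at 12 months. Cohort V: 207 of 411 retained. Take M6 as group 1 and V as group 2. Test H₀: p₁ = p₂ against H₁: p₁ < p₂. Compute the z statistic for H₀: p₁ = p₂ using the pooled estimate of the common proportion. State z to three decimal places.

z = -2.710

p̂₁ = 636/1484 ≈ 0.42857, p̂₂ = 207/411 ≈ 0.50365.
Pooled p̂ = (636+207)/(1484+411) = 843/1895 = 0.44485.
SE = √(p̂(1−p̂)(1/n₁+1/n₂)) = √(0.44485·0.55515·0.00310694) = √(0.000767288) = 0.02770.
z = (0.42857 − 0.50365)/0.02770 = -0.07508/0.02770 = -2.710.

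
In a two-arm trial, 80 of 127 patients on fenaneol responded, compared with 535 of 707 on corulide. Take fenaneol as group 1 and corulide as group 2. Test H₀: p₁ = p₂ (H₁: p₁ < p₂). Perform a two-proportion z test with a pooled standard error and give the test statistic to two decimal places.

p̂₁ = 80/127 = 0.6299, p̂₂ = 535/707 = 0.7567.
Pooled p̂ = (80+535)/(127+707) = 615/834 = 0.7374.
SE = √(p̂(1−p̂)(1/n₁+1/n₂)) = √(0.7374·0.2626·0.00928844) = √(0.00179858) = 0.0424.
z = (0.6299 − 0.7567)/0.0424 = -0.1268/0.0424 = -2.99.

z = -2.99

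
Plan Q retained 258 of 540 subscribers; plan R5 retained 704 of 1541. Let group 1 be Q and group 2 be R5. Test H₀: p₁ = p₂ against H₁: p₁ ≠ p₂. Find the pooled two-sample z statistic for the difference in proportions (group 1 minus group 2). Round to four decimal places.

p̂₁ = 258/540 = 0.477778, p̂₂ = 704/1541 = 0.456846.
Pooled p̂ = (258+704)/(540+1541) = 962/2081 = 0.462278.
SE = √(0.248577 × 0.00250078) = 0.024933.
z = (0.477778 − 0.456846)/0.024933 = 0.020932/0.024933 = 0.8395.
p-value = 2·P(Z > 0.840) ≈ 0.4012.

z = 0.8395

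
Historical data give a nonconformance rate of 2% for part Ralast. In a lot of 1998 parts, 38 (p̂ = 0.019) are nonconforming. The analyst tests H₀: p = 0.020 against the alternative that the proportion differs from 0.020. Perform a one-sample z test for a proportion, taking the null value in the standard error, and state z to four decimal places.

p̂ = 38/1998 = 0.019019.
Under H₀, SE = √(0.02·0.98/1998) = √(9.80981e-06) = 0.003132.
z = (0.019019 − 0.02)/0.003132 = -0.000981/0.003132 = -0.3132.
p-value = 2·P(Z > 0.313) ≈ 0.7541.

z = -0.3132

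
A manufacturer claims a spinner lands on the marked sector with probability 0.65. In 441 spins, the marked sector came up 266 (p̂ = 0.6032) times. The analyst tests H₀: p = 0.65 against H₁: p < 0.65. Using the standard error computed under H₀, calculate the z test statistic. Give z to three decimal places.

p̂ = 266/441 ≈ 0.60317.
Under H₀, SE = √(0.65·0.35/441) = √(0.000515873) = 0.02271.
z = (0.60317 − 0.65)/0.02271 = -0.04683/0.02271 = -2.062.
p-value = P(Z < -2.062) ≈ 0.0196.

z = -2.062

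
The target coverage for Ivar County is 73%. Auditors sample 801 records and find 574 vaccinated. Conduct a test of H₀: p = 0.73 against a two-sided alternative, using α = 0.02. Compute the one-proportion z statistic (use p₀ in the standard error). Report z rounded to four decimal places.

p̂ = 574/801 = 0.716604.
Standard error under H₀: √(0.73×0.27/801) = 0.015687.
z = (0.716604 − 0.73)/0.015687 = -0.013396/0.015687 = -0.8540.
Two-sided p-value ≈ 2·Φ(−0.854) = 0.3931; since p > α = 0.02, fail to reject H₀.

z = -0.8540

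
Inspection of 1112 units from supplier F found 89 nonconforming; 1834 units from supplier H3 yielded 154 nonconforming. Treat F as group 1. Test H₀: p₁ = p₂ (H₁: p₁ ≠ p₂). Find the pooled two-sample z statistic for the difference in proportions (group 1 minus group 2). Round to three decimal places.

z = -0.376

p̂₁ = 89/1112 ≈ 0.08004, p̂₂ = 154/1834 ≈ 0.08397.
Pooled p̂ = (89+154)/(1112+1834) = 243/2946 = 0.08248.
SE = √(0.075681 × 0.00144454) = 0.01046.
z = (0.08004 − 0.08397)/0.01046 = -0.00393/0.01046 = -0.376.
p-value = 2·P(Z > 0.376) ≈ 0.7068.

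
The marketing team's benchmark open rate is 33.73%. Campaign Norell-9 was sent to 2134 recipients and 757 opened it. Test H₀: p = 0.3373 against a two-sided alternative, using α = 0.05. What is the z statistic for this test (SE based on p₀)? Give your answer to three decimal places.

z = 1.703

p̂ = 757/2134 = 0.354733.
Under H₀, SE = √(0.3373·0.6627/2134) = √(0.000104746) = 0.010235.
z = (0.354733 − 0.3373)/0.010235 = 0.017433/0.010235 = 1.703.
p-value = 2·P(Z > 1.703) ≈ 0.0885; since p > α = 0.05, fail to reject H₀.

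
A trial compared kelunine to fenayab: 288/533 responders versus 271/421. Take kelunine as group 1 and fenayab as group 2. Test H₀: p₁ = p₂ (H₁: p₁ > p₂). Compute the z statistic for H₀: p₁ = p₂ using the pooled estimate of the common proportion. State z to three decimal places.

p̂₁ = 288/533 ≈ 0.540338, p̂₂ = 271/421 ≈ 0.643705.
Pooled p̂ = (288+271)/(533+421) = 559/954 = 0.585954.
SE = √(p̂(1−p̂)(1/n₁+1/n₂)) = √(0.585954·0.414046·0.00425147) = √(0.00103146) = 0.032116.
z = (0.540338 − 0.643705)/0.032116 = -0.103367/0.032116 = -3.219.
p-value = P(Z > -3.219) ≈ 0.9994.

z = -3.219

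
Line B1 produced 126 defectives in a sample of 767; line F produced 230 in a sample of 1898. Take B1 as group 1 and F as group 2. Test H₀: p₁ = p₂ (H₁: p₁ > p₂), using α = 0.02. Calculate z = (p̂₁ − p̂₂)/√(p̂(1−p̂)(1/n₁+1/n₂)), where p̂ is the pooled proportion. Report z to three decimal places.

z = 2.961

p̂₁ = 126/767 ≈ 0.164276, p̂₂ = 230/1898 ≈ 0.121180.
Pooled p̂ = (126+230)/(767+1898) = 356/2665 = 0.133583.
SE = √(p̂(1−p̂)(1/n₁+1/n₂)) = √(0.133583·0.866417·0.00183065) = √(0.000211878) = 0.014556.
z = (0.164276 − 0.121180)/0.014556 = 0.043096/0.014556 = 2.961.
p-value = P(Z > 2.961) ≈ 0.0015, so at α = 0.02 we reject H₀.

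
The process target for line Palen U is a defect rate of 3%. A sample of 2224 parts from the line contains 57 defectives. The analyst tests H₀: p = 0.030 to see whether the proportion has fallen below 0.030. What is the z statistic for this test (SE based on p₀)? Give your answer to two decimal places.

z = -1.21

p̂ = 57/2224 ≈ 0.02563.
SE = √(p₀(1−p₀)/n) = √(0.0291/2224) = 0.00362.
z = (0.02563 − 0.03)/0.00362 = -0.00437/0.00362 = -1.21.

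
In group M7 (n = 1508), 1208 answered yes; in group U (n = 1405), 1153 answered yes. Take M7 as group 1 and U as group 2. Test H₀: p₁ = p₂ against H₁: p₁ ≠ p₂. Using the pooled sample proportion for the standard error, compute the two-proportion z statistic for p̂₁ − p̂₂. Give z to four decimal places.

p̂₁ = 1208/1508 ≈ 0.8010610, p̂₂ = 1153/1405 ≈ 0.8206406.
Pooled p̂ = (1208+1153)/(1508+1405) = 2361/2913 = 0.8105046.
SE = √(0.153587 × 0.00137487) = 0.0145314.
z = (0.8010610 − 0.8206406)/0.0145314 = -0.0195796/0.0145314 = -1.3474.
Two-sided p-value ≈ 2·Φ(−1.347) = 0.1779.

z = -1.3474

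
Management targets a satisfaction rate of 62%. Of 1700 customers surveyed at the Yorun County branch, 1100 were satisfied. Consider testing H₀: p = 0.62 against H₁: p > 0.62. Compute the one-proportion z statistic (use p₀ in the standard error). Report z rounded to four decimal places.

p̂ = 1100/1700 ≈ 0.6470588.
SE = √(p₀(1−p₀)/n) = √(0.2356/1700) = 0.0117724.
z = (0.6470588 − 0.62)/0.0117724 = 0.0270588/0.0117724 = 2.2985.
p-value = P(Z > 2.299) ≈ 0.0108.

z = 2.2985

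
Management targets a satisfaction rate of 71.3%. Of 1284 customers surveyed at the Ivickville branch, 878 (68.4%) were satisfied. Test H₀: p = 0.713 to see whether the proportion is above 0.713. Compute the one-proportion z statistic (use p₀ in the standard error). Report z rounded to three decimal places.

p̂ = 878/1284 = 0.683801.
SE = √(p₀(1−p₀)/n) = √(0.20463/1284) = 0.012624.
z = (0.683801 − 0.713)/0.012624 = -0.029199/0.012624 = -2.313.
p-value = P(Z > -2.313) ≈ 0.9896.

z = -2.313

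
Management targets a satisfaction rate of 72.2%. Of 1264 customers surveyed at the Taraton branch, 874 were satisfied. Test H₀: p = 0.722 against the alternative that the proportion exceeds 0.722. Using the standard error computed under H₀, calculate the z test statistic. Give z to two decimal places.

z = -2.42

p̂ = 874/1264 = 0.6915.
Standard error under H₀: √(0.722×0.278/1264) = 0.0126.
z = (0.6915 − 0.722)/0.0126 = -0.0305/0.0126 = -2.42.
p-value = P(Z > -2.424) ≈ 0.9923.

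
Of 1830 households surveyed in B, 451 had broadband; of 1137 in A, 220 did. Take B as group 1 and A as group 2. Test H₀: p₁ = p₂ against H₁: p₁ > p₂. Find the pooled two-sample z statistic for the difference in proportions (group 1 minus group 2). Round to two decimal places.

p̂₁ = 451/1830 = 0.2464, p̂₂ = 220/1137 = 0.1935.
Pooled p̂ = (451+220)/(1830+1137) = 671/2967 = 0.2262.
SE = √(p̂(1−p̂)(1/n₁+1/n₂)) = √(0.2262·0.7738·0.00142596) = √(0.000249554) = 0.0158.
z = (0.2464 − 0.1935)/0.0158 = 0.0529/0.0158 = 3.35.
p-value = P(Z > 3.352) ≈ 0.0004.

z = 3.35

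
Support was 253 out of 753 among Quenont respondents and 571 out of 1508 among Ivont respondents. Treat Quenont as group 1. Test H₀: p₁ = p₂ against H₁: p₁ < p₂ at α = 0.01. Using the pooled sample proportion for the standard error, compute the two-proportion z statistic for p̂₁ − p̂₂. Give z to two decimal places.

z = -1.99

p̂₁ = 253/753 ≈ 0.33599, p̂₂ = 571/1508 ≈ 0.37865.
Pooled p̂ = (253+571)/(753+1508) = 824/2261 = 0.36444.
SE = √(p̂(1−p̂)(1/n₁+1/n₂)) = √(0.36444·0.63556·0.00199115) = √(0.000461198) = 0.02148.
z = (0.33599 − 0.37865)/0.02148 = -0.04266/0.02148 = -1.99.
p-value = P(Z < -1.986) ≈ 0.0235, so at α = 0.01 we fail to reject H₀.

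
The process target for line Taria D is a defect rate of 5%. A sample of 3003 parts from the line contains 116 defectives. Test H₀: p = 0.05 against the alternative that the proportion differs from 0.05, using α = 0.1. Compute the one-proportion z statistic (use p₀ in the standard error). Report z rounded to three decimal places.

z = -2.859

p̂ = 116/3003 ≈ 0.038628.
Under H₀, SE = √(0.05·0.95/3003) = √(1.58175e-05) = 0.003977.
z = (0.038628 − 0.05)/0.003977 = -0.011372/0.003977 = -2.859.
p-value = 2·P(Z > 2.859) ≈ 0.0042, so at α = 0.1 we reject H₀.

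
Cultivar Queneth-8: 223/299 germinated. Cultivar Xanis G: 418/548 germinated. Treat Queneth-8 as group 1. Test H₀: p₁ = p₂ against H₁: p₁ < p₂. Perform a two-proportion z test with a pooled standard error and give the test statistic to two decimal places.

p̂₁ = 223/299 = 0.7458, p̂₂ = 418/548 = 0.7628.
Pooled p̂ = (223+418)/(299+548) = 641/847 = 0.7568.
SE = √(0.18406 × 0.0051693) = 0.0308.
z = (0.7458 − 0.7628)/0.0308 = -0.0170/0.0308 = -0.55.
p-value = P(Z < -0.550) ≈ 0.2913.

z = -0.55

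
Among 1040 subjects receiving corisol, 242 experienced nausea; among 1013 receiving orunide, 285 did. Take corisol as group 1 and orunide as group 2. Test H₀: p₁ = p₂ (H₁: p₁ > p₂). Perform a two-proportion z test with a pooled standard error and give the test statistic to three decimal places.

p̂₁ = 242/1040 ≈ 0.23269, p̂₂ = 285/1013 ≈ 0.28134.
Pooled p̂ = (242+285)/(1040+1013) = 527/2053 = 0.25670.
SE = √(p̂(1−p̂)(1/n₁+1/n₂)) = √(0.25670·0.74330·0.00194871) = √(0.000371821) = 0.01928.
z = (0.23269 − 0.28134)/0.01928 = -0.04865/0.01928 = -2.523.
p-value = P(Z > -2.523) ≈ 0.9942.

z = -2.523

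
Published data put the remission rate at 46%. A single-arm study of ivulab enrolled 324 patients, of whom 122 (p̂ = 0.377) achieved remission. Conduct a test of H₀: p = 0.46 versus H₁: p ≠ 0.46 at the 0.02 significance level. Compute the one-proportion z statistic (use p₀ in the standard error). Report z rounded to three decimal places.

p̂ = 122/324 ≈ 0.37654.
Standard error under H₀: √(0.46×0.54/324) = 0.02769.
z = (0.37654 − 0.46)/0.02769 = -0.08346/0.02769 = -3.014.
Two-sided p-value ≈ 2·Φ(−3.014) = 0.0026. With α = 0.02, reject H₀.

z = -3.014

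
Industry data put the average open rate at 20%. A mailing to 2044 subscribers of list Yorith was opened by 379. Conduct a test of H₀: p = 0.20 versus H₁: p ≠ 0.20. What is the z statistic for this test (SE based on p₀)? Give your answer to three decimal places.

p̂ = 379/2044 ≈ 0.185421.
Standard error under H₀: √(0.2×0.8/2044) = 0.008847.
z = (0.185421 − 0.2)/0.008847 = -0.014579/0.008847 = -1.648.
p-value = 2·P(Z > 1.648) ≈ 0.0994.

z = -1.648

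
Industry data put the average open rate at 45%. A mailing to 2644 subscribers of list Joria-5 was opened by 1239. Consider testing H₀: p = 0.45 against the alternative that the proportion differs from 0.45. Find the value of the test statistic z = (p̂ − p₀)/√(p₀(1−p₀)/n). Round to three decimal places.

z = 1.923

p̂ = 1239/2644 = 0.46861.
SE = √(p₀(1−p₀)/n) = √(0.2475/2644) = 0.00968.
z = (0.46861 − 0.45)/0.00968 = 0.01861/0.00968 = 1.923.
Two-sided p-value ≈ 2·Φ(−1.923) = 0.0544.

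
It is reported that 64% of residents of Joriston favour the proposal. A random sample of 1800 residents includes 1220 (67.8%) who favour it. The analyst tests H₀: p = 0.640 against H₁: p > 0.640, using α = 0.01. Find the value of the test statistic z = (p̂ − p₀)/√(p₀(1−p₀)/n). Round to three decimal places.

z = 3.339

p̂ = 1220/1800 ≈ 0.677778.
SE = √(p₀(1−p₀)/n) = √(0.2304/1800) = 0.011314.
z = (0.677778 − 0.64)/0.011314 = 0.037778/0.011314 = 3.339.
p-value = P(Z > 3.339) ≈ 0.0004. With α = 0.01, reject H₀.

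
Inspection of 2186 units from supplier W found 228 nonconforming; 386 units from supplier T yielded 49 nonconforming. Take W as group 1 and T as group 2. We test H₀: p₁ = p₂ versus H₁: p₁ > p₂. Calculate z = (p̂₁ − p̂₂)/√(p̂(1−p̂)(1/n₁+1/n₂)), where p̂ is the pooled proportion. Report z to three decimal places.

z = -1.323

p̂₁ = 228/2186 ≈ 0.104300, p̂₂ = 49/386 ≈ 0.126943.
Pooled p̂ = (228+49)/(2186+386) = 277/2572 = 0.107698.
SE = √(p̂(1−p̂)(1/n₁+1/n₂)) = √(0.107698·0.892302·0.00304813) = √(0.000292923) = 0.017115.
z = (0.104300 − 0.126943)/0.017115 = -0.022643/0.017115 = -1.323.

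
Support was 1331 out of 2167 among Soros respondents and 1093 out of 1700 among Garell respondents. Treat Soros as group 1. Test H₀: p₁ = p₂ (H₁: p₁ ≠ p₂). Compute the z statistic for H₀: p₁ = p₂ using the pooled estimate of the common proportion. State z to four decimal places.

p̂₁ = 1331/2167 ≈ 0.6142132, p̂₂ = 1093/1700 ≈ 0.6429412.
Pooled p̂ = (1331+1093)/(2167+1700) = 2424/3867 = 0.6268425.
SE = √(0.233911 × 0.0010497) = 0.0156696.
z = (0.6142132 − 0.6429412)/0.0156696 = -0.0287280/0.0156696 = -1.8334.

z = -1.8334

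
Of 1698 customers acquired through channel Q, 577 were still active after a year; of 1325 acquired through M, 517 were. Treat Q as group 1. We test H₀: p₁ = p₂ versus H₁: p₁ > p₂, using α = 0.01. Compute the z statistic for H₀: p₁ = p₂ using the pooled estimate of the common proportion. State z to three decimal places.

z = -2.860

p̂₁ = 577/1698 = 0.339812, p̂₂ = 517/1325 = 0.390189.
Pooled p̂ = (577+517)/(1698+1325) = 1094/3023 = 0.361892.
SE = √(0.230926 × 0.00134365) = 0.017615.
z = (0.339812 − 0.390189)/0.017615 = -0.050377/0.017615 = -2.860.
p-value = P(Z > -2.860) ≈ 0.9979, so at α = 0.01 we fail to reject H₀.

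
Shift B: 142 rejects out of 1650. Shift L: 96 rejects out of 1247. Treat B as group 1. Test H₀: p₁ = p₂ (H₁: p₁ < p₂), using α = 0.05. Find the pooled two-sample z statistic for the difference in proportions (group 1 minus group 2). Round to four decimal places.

z = 0.8808

p̂₁ = 142/1650 ≈ 0.086061, p̂₂ = 96/1247 ≈ 0.076985.
Pooled p̂ = (142+96)/(1650+1247) = 238/2897 = 0.082154.
SE = √(0.0754047 × 0.00140799) = 0.010304.
z = (0.086061 − 0.076985)/0.010304 = 0.009076/0.010304 = 0.8808.
p-value = P(Z < 0.881) ≈ 0.8108; since p > α = 0.05, fail to reject H₀.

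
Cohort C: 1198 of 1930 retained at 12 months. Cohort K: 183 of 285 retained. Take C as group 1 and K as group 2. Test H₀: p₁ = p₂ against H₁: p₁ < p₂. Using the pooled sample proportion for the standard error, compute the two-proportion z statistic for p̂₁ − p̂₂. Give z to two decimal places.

p̂₁ = 1198/1930 = 0.6207, p̂₂ = 183/285 = 0.6421.
Pooled p̂ = (1198+183)/(1930+285) = 1381/2215 = 0.6235.
SE = √(0.234754 × 0.00402691) = 0.0307.
z = (0.6207 − 0.6421)/0.0307 = -0.0214/0.0307 = -0.70.

z = -0.70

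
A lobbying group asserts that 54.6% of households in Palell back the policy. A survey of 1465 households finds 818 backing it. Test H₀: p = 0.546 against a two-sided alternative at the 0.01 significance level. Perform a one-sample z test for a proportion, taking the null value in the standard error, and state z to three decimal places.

p̂ = 818/1465 = 0.55836.
Standard error under H₀: √(0.546×0.454/1465) = 0.01301.
z = (0.55836 − 0.546)/0.01301 = 0.01236/0.01301 = 0.950.
p-value = 2·P(Z > 0.950) ≈ 0.3419; since p > α = 0.01, fail to reject H₀.

z = 0.950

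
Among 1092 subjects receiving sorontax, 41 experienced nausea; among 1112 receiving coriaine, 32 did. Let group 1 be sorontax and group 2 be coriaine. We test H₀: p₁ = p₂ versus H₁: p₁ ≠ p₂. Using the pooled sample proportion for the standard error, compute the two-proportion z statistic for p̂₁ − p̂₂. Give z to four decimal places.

z = 1.1502

p̂₁ = 41/1092 ≈ 0.037546, p̂₂ = 32/1112 ≈ 0.028777.
Pooled p̂ = (41+32)/(1092+1112) = 73/2204 = 0.033122.
SE = √(0.0320246 × 0.00181503) = 0.007624.
z = (0.037546 − 0.028777)/0.007624 = 0.008769/0.007624 = 1.1502.
p-value = 2·P(Z > 1.150) ≈ 0.2501.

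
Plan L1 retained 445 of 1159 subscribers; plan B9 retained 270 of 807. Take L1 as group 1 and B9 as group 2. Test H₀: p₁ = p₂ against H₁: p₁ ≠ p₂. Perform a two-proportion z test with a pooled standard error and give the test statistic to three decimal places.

p̂₁ = 445/1159 ≈ 0.383952, p̂₂ = 270/807 ≈ 0.334572.
Pooled p̂ = (445+270)/(1159+807) = 715/1966 = 0.363683.
SE = √(p̂(1−p̂)(1/n₁+1/n₂)) = √(0.363683·0.636317·0.00210197) = √(0.000486433) = 0.022055.
z = (0.383952 − 0.334572)/0.022055 = 0.049380/0.022055 = 2.239.
p-value = 2·P(Z > 2.239) ≈ 0.0252.

z = 2.239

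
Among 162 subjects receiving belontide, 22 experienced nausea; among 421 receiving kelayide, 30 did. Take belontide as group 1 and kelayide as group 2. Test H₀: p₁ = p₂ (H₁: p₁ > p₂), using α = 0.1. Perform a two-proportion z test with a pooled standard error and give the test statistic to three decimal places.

p̂₁ = 22/162 ≈ 0.13580, p̂₂ = 30/421 ≈ 0.07126.
Pooled p̂ = (22+30)/(162+421) = 52/583 = 0.08919.
SE = √(0.0812383 × 0.00854814) = 0.02635.
z = (0.13580 − 0.07126)/0.02635 = 0.06454/0.02635 = 2.449.
p-value = P(Z > 2.449) ≈ 0.0072; since p < α = 0.1, reject H₀.

z = 2.449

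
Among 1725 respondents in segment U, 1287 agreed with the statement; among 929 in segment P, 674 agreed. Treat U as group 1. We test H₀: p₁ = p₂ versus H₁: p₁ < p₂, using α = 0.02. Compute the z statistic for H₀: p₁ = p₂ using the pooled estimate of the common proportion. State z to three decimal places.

p̂₁ = 1287/1725 = 0.74609, p̂₂ = 674/929 = 0.72551.
Pooled p̂ = (1287+674)/(1725+929) = 1961/2654 = 0.73888.
SE = √(0.192934 × 0.00165614) = 0.01788.
z = (0.74609 − 0.72551)/0.01788 = 0.02058/0.01788 = 1.151.
p-value = P(Z < 1.151) ≈ 0.8751. With α = 0.02, fail to reject H₀.

z = 1.151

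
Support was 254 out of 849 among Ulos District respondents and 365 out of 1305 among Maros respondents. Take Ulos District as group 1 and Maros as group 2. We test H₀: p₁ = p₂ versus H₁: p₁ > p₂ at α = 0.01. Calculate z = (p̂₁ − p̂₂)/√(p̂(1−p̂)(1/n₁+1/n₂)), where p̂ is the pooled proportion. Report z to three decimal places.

p̂₁ = 254/849 = 0.299176, p̂₂ = 365/1305 = 0.279693.
Pooled p̂ = (254+365)/(849+1305) = 619/2154 = 0.287372.
SE = √(p̂(1−p̂)(1/n₁+1/n₂)) = √(0.287372·0.712628·0.00194414) = √(0.000398139) = 0.019953.
z = (0.299176 − 0.279693)/0.019953 = 0.019483/0.019953 = 0.976.
p-value = P(Z > 0.976) ≈ 0.1644. With α = 0.01, fail to reject H₀.

z = 0.976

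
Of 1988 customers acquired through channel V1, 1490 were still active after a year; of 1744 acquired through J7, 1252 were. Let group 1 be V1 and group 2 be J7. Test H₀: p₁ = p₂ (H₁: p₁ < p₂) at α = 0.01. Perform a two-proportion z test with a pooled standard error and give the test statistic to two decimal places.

z = 2.18

p̂₁ = 1490/1988 ≈ 0.7495, p̂₂ = 1252/1744 ≈ 0.7179.
Pooled p̂ = (1490+1252)/(1988+1744) = 2742/3732 = 0.7347.
SE = √(0.194903 × 0.00107641) = 0.0145.
z = (0.7495 − 0.7179)/0.0145 = 0.0316/0.0145 = 2.18.
p-value = P(Z < 2.182) ≈ 0.9855. With α = 0.01, fail to reject H₀.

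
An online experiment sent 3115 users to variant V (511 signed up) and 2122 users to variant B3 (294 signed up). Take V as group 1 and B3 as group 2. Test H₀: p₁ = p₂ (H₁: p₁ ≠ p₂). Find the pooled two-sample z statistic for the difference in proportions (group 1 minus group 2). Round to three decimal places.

z = 2.511

p̂₁ = 511/3115 ≈ 0.16404, p̂₂ = 294/2122 ≈ 0.13855.
Pooled p̂ = (511+294)/(3115+2122) = 805/5237 = 0.15371.
SE = √(p̂(1−p̂)(1/n₁+1/n₂)) = √(0.15371·0.84629·0.000792281) = √(0.000103065) = 0.01015.
z = (0.16404 − 0.13855)/0.01015 = 0.02549/0.01015 = 2.511.
Two-sided p-value ≈ 2·Φ(−2.511) = 0.0120.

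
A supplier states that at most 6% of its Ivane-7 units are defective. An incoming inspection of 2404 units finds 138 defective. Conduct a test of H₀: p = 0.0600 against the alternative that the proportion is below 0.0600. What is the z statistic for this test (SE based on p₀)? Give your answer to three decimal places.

p̂ = 138/2404 = 0.057404.
SE = √(p₀(1−p₀)/n) = √(0.0564/2404) = 0.004844.
z = (0.057404 − 0.06)/0.004844 = -0.002596/0.004844 = -0.536.

z = -0.536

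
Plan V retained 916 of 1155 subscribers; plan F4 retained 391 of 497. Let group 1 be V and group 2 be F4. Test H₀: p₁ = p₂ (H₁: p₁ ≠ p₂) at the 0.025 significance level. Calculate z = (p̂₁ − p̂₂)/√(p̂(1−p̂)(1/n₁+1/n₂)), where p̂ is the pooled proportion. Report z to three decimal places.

p̂₁ = 916/1155 = 0.79307, p̂₂ = 391/497 = 0.78672.
Pooled p̂ = (916+391)/(1155+497) = 1307/1652 = 0.79116.
SE = √(p̂(1−p̂)(1/n₁+1/n₂)) = √(0.79116·0.20884·0.00287787) = √(0.000475495) = 0.02181.
z = (0.79307 − 0.78672)/0.02181 = 0.00635/0.02181 = 0.291.
Two-sided p-value ≈ 2·Φ(−0.291) = 0.7708. With α = 0.025, fail to reject H₀.

z = 0.291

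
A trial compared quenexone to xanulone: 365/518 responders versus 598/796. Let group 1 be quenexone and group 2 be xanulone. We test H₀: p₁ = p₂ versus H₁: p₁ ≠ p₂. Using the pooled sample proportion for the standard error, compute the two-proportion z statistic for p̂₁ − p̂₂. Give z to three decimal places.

p̂₁ = 365/518 = 0.70463, p̂₂ = 598/796 = 0.75126.
Pooled p̂ = (365+598)/(518+796) = 963/1314 = 0.73288.
SE = √(0.195768 × 0.00318678) = 0.02498.
z = (0.70463 − 0.75126)/0.02498 = -0.04663/0.02498 = -1.867.

z = -1.867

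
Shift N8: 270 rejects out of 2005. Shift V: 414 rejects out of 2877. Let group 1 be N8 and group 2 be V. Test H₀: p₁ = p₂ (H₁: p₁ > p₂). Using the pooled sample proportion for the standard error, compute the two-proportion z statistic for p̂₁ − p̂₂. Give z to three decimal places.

p̂₁ = 270/2005 ≈ 0.13466, p̂₂ = 414/2877 ≈ 0.14390.
Pooled p̂ = (270+414)/(2005+2877) = 684/4882 = 0.14011.
SE = √(0.120477 × 0.000846337) = 0.01010.
z = (0.13466 − 0.14390)/0.01010 = -0.00924/0.01010 = -0.915.
p-value = P(Z > -0.915) ≈ 0.8198.

z = -0.915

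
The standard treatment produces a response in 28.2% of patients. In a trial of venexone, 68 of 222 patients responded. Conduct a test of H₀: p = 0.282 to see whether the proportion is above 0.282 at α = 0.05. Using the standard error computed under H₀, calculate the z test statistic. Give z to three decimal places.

p̂ = 68/222 = 0.30631.
Under H₀, SE = √(0.282·0.718/222) = √(0.000912054) = 0.03020.
z = (0.30631 − 0.282)/0.03020 = 0.02431/0.03020 = 0.805.
p-value = P(Z > 0.805) ≈ 0.2105; since p > α = 0.05, fail to reject H₀.

z = 0.805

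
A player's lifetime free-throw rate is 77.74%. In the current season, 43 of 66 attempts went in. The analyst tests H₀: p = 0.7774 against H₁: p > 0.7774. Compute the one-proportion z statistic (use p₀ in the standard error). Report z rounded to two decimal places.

p̂ = 43/66 ≈ 0.6515.
Under H₀, SE = √(0.7774·0.2226/66) = √(0.00262196) = 0.0512.
z = (0.6515 − 0.7774)/0.0512 = -0.1259/0.0512 = -2.46.

z = -2.46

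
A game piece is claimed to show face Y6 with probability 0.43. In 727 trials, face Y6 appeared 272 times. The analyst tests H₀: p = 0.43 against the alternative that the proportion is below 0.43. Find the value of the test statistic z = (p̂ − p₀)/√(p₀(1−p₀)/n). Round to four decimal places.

z = -3.0422

p̂ = 272/727 = 0.37414030.
Standard error under H₀: √(0.43×0.57/727) = 0.01836134.
z = (0.37414030 − 0.43)/0.01836134 = -0.05585970/0.01836134 = -3.0422.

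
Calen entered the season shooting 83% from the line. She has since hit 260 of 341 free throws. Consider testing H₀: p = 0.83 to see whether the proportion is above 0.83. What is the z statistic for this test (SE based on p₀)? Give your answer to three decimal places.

z = -3.320

p̂ = 260/341 ≈ 0.762463.
Under H₀, SE = √(0.83·0.17/341) = √(0.000413783) = 0.020342.
z = (0.762463 − 0.83)/0.020342 = -0.067537/0.020342 = -3.320.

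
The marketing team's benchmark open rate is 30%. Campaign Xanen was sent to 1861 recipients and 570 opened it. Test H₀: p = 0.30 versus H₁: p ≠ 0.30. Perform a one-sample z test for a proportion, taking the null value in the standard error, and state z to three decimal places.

z = 0.592

p̂ = 570/1861 ≈ 0.30629.
Under H₀, SE = √(0.3·0.7/1861) = √(0.000112843) = 0.01062.
z = (0.30629 − 0.3)/0.01062 = 0.00629/0.01062 = 0.592.
p-value = 2·P(Z > 0.592) ≈ 0.5540.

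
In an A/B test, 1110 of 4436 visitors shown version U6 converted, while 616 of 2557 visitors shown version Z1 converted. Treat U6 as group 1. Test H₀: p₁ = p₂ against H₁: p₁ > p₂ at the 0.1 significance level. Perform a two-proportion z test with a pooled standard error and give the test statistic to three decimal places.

p̂₁ = 1110/4436 = 0.25023, p̂₂ = 616/2557 = 0.24091.
Pooled p̂ = (1110+616)/(4436+2557) = 1726/6993 = 0.24682.
SE = √(0.185899 × 0.000616512) = 0.01071.
z = (0.25023 − 0.24091)/0.01071 = 0.00932/0.01071 = 0.870.
p-value = P(Z > 0.870) ≈ 0.1920; since p > α = 0.1, fail to reject H₀.

z = 0.870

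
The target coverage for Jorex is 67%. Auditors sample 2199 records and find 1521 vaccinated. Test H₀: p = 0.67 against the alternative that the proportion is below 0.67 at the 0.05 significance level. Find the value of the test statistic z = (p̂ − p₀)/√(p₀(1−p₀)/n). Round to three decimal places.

p̂ = 1521/2199 = 0.69168.
SE = √(p₀(1−p₀)/n) = √(0.2211/2199) = 0.01003.
z = (0.69168 − 0.67)/0.01003 = 0.02168/0.01003 = 2.162.
p-value = P(Z < 2.162) ≈ 0.9847, so at α = 0.05 we fail to reject H₀.

z = 2.162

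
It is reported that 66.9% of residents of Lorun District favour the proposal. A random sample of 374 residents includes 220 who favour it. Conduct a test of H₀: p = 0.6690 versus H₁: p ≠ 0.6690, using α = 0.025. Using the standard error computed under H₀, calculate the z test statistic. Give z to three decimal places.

p̂ = 220/374 = 0.58824.
SE = √(p₀(1−p₀)/n) = √(0.22144/374) = 0.02433.
z = (0.58824 − 0.669)/0.02433 = -0.08076/0.02433 = -3.319.
Two-sided p-value ≈ 2·Φ(−3.319) = 0.0009. With α = 0.025, reject H₀.

z = -3.319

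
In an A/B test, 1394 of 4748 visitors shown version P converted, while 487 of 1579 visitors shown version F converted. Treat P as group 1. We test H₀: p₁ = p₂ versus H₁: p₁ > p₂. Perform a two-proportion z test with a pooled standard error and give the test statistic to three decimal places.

p̂₁ = 1394/4748 ≈ 0.293597, p̂₂ = 487/1579 ≈ 0.308423.
Pooled p̂ = (1394+487)/(4748+1579) = 1881/6327 = 0.297297.
SE = √(p̂(1−p̂)(1/n₁+1/n₂)) = √(0.297297·0.702703·0.000843927) = √(0.000176306) = 0.013278.
z = (0.293597 − 0.308423)/0.013278 = -0.014826/0.013278 = -1.117.

z = -1.117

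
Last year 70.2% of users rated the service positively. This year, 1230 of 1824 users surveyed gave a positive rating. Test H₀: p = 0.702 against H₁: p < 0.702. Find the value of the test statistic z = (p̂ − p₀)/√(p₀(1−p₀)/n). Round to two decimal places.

p̂ = 1230/1824 = 0.67434.
SE = √(p₀(1−p₀)/n) = √(0.2092/1824) = 0.01071.
z = (0.67434 − 0.702)/0.01071 = -0.02766/0.01071 = -2.58.
p-value = P(Z < -2.583) ≈ 0.0049.

z = -2.58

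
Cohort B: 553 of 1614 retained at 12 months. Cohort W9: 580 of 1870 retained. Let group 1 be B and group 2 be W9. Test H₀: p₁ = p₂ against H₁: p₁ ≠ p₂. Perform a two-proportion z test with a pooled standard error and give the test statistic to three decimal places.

p̂₁ = 553/1614 ≈ 0.34263, p̂₂ = 580/1870 ≈ 0.31016.
Pooled p̂ = (553+580)/(1614+1870) = 1133/3484 = 0.32520.
SE = √(0.219445 × 0.00115434) = 0.01592.
z = (0.34263 − 0.31016)/0.01592 = 0.03247/0.01592 = 2.040.
Two-sided p-value ≈ 2·Φ(−2.040) = 0.0414.

z = 2.040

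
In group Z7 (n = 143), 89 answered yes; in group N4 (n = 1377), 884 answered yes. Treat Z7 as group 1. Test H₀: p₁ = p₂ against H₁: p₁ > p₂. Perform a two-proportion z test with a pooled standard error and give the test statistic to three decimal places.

p̂₁ = 89/143 = 0.62238, p̂₂ = 884/1377 = 0.64198.
Pooled p̂ = (89+884)/(143+1377) = 973/1520 = 0.64013.
SE = √(0.230363 × 0.00771922) = 0.04217.
z = (0.62238 − 0.64198)/0.04217 = -0.01960/0.04217 = -0.465.

z = -0.465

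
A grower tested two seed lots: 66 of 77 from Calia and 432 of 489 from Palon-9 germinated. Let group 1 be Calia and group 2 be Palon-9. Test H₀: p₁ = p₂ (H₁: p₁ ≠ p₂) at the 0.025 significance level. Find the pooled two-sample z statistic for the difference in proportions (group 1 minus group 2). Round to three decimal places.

p̂₁ = 66/77 ≈ 0.85714, p̂₂ = 432/489 ≈ 0.88344.
Pooled p̂ = (66+432)/(77+489) = 498/566 = 0.87986.
SE = √(0.105707 × 0.015032) = 0.03986.
z = (0.85714 − 0.88344)/0.03986 = -0.02630/0.03986 = -0.660.
p-value = 2·P(Z > 0.660) ≈ 0.5095, so at α = 0.025 we fail to reject H₀.

z = -0.660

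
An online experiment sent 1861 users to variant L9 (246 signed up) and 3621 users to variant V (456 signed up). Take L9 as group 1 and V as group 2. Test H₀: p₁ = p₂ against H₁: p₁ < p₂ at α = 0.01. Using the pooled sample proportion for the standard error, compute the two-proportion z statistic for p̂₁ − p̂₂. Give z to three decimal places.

z = 0.656

p̂₁ = 246/1861 ≈ 0.132187, p̂₂ = 456/3621 ≈ 0.125932.
Pooled p̂ = (246+456)/(1861+3621) = 702/5482 = 0.128055.
SE = √(0.111657 × 0.000813512) = 0.009531.
z = (0.132187 − 0.125932)/0.009531 = 0.006255/0.009531 = 0.656.
p-value = P(Z < 0.656) ≈ 0.7442; since p > α = 0.01, fail to reject H₀.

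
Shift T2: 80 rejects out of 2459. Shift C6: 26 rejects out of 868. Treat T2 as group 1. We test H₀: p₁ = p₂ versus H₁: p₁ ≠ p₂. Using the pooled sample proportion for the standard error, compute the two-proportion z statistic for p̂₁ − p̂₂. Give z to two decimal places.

p̂₁ = 80/2459 = 0.03253, p̂₂ = 26/868 = 0.02995.
Pooled p̂ = (80+26)/(2459+868) = 106/3327 = 0.03186.
SE = √(0.0308454 × 0.00155874) = 0.00693.
z = (0.03253 − 0.02995)/0.00693 = 0.00258/0.00693 = 0.37.
p-value = 2·P(Z > 0.372) ≈ 0.7099.

z = 0.37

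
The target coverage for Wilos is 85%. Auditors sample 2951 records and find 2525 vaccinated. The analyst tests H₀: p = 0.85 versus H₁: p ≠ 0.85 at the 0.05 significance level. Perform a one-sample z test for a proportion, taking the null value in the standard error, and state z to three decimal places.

z = 0.858

p̂ = 2525/2951 = 0.85564.
SE = √(p₀(1−p₀)/n) = √(0.1275/2951) = 0.00657.
z = (0.85564 − 0.85)/0.00657 = 0.00564/0.00657 = 0.858.
p-value = 2·P(Z > 0.858) ≈ 0.3907; since p > α = 0.05, fail to reject H₀.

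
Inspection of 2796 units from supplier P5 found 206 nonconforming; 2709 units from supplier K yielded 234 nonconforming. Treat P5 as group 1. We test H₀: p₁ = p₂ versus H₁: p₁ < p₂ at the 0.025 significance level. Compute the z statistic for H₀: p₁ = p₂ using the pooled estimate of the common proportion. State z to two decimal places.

z = -1.74

p̂₁ = 206/2796 ≈ 0.0737, p̂₂ = 234/2709 ≈ 0.0864.
Pooled p̂ = (206+234)/(2796+2709) = 440/5505 = 0.0799.
SE = √(p̂(1−p̂)(1/n₁+1/n₂)) = √(0.0799·0.9201·0.000726794) = √(5.34477e-05) = 0.0073.
z = (0.0737 − 0.0864)/0.0073 = -0.0127/0.0073 = -1.74.
p-value = P(Z < -1.737) ≈ 0.0412, so at α = 0.025 we fail to reject H₀.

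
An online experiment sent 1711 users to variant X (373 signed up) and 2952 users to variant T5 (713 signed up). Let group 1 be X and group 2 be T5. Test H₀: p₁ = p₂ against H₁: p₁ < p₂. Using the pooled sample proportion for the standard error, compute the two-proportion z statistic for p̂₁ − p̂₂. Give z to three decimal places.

z = -1.832

p̂₁ = 373/1711 = 0.218001, p̂₂ = 713/2952 = 0.241531.
Pooled p̂ = (373+713)/(1711+2952) = 1086/4663 = 0.232897.
SE = √(p̂(1−p̂)(1/n₁+1/n₂)) = √(0.232897·0.767103·0.000923207) = √(0.000164937) = 0.012843.
z = (0.218001 − 0.241531)/0.012843 = -0.023530/0.012843 = -1.832.
p-value = P(Z < -1.832) ≈ 0.0335.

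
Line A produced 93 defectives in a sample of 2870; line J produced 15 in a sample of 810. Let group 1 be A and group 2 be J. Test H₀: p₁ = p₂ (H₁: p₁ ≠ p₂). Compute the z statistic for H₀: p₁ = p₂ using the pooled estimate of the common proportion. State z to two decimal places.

p̂₁ = 93/2870 ≈ 0.0324, p̂₂ = 15/810 ≈ 0.0185.
Pooled p̂ = (93+15)/(2870+810) = 108/3680 = 0.0293.
SE = √(0.0284865 × 0.001583) = 0.0067.
z = (0.0324 − 0.0185)/0.0067 = 0.0139/0.0067 = 2.07.
Two-sided p-value ≈ 2·Φ(−2.068) = 0.0387.

z = 2.07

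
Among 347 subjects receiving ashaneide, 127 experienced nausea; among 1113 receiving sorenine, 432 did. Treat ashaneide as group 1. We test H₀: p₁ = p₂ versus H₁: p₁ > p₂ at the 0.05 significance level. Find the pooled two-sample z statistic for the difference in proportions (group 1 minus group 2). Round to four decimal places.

p̂₁ = 127/347 = 0.365994, p̂₂ = 432/1113 = 0.388140.
Pooled p̂ = (127+432)/(347+1113) = 559/1460 = 0.382877.
SE = √(0.236282 × 0.00378032) = 0.029887.
z = (0.365994 − 0.388140)/0.029887 = -0.022146/0.029887 = -0.7410.
p-value = P(Z > -0.741) ≈ 0.7707. With α = 0.05, fail to reject H₀.

z = -0.7410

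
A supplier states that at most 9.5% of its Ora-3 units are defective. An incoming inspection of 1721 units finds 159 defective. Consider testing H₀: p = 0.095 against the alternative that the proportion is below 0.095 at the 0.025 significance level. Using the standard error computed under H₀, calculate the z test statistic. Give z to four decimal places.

z = -0.3695

p̂ = 159/1721 ≈ 0.0923881.
Under H₀, SE = √(0.095·0.905/1721) = √(4.99564e-05) = 0.0070680.
z = (0.0923881 − 0.095)/0.0070680 = -0.0026119/0.0070680 = -0.3695.
p-value = P(Z < -0.370) ≈ 0.3559. With α = 0.025, fail to reject H₀.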